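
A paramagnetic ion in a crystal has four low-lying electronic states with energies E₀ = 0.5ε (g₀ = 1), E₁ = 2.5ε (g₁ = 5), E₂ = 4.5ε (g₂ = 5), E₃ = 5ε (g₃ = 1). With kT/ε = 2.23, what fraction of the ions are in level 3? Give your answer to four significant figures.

Eᵢ/kT = 0.224215, 1.12108, 2.01794, 2.24215.
Z = Σ gᵢe^(−Eᵢ/kT) = 1·e^(−0.224215) + 5·e^(−1.12108) + 5·e^(−2.01794) + 1·e^(−2.24215) = 0.799143 + 1.62964 + 0.664645 + 0.106230 = 3.19966.
P₃ = g₃ e^(−E₃/kT) / Z = 0.106230/3.19966 = 0.03320.

0.03320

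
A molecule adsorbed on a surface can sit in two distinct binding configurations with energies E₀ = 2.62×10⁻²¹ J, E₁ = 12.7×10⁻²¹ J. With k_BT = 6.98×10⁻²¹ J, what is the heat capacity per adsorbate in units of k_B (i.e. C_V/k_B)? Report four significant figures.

Eᵢ/kT = 0.375358, 1.81948.
Z = Σ e^(−Eᵢ/kT) = e^(−0.375358) + e^(−1.81948) = 0.687043 + 0.162110 = 0.849153.
⟨E⟩ = 4.54435, ⟨E²⟩ = 36.3455.
C_V/k_B = (⟨E²⟩ − ⟨E⟩²)/(kT)² = (36.3455 − 20.6511)/48.7204 = 0.3221.

0.3221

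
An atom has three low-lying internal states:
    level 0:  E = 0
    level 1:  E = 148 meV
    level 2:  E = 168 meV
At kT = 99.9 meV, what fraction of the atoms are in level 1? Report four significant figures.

Eᵢ/kT = 0, 1.48148, 1.68168.
Z = Σ e^(−Eᵢ/kT) = e^(−0) + e^(−1.48148) + e^(−1.68168) = 1.00000 + 0.227301 + 0.186061 = 1.41336.
P₁ = e^(−E₁/kT) / Z = 0.227301/1.41336 = 0.1608.

0.1608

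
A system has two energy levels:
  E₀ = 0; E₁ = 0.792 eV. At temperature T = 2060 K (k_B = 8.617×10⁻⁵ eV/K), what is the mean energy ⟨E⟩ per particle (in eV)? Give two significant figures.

k_BT = 8.617×10⁻⁵ × 2060 K = 0.1775 eV.
Eᵢ/kT = 0, 4.462.
Z = Σ e^(−Eᵢ/kT) = e^(−0) + e^(−4.462) = 1.000 + 0.01154 = 1.012.
⟨E⟩ = Σ Eᵢ e^(−Eᵢ/kT) / Z = (0·1.000 + 0.792·0.01154) / 1.012 = 0.0090 eV.

0.0090 eV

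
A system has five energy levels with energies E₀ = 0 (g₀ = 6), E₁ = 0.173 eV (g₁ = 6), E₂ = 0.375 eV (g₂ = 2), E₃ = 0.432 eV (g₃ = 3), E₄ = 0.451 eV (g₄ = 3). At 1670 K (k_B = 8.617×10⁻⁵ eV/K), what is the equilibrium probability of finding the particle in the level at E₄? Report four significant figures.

k_BT = 8.617×10⁻⁵ × 1670 K = 0.143904 eV.
Eᵢ/kT = 0, 1.20219, 2.60590, 3.00200, 3.13403.
Z = Σ gᵢe^(−Eᵢ/kT) = 6·e^(−0) + 6·e^(−1.20219) + 2·e^(−2.60590) + 3·e^(−3.00200) + 3·e^(−3.13403) = 6.00000 + 1.80321 + 0.147673 + 0.149063 + 0.130626 = 8.23057.
P₄ = g₄ e^(−E₄/kT) / Z = 0.130626/8.23057 = 0.01587.

0.01587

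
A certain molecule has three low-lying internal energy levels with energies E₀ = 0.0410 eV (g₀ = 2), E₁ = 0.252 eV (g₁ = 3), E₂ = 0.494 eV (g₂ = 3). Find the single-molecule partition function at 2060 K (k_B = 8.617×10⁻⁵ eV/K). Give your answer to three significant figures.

k_BT = 8.617×10⁻⁵ × 2060 K = 0.17751 eV.
Eᵢ/kT = 0.23097, 1.4196, 2.7829.
Z = Σ gᵢe^(−Eᵢ/kT) = 2·e^(−0.23097) + 3·e^(−1.4196) + 3·e^(−2.7829) = 1.5875 + 0.72543 + 0.18558 = 2.4985.

Z = 2.50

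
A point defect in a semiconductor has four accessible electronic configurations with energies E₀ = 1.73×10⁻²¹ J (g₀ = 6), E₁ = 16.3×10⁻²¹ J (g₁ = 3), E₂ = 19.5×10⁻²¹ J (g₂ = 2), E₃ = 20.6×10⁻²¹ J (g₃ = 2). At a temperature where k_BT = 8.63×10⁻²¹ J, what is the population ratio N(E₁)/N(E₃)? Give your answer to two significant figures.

n₁/n₃ = (g₁/g₃) exp[−(E₁−E₃)/kT] = (3/2) × exp(−(-4.3 ×10⁻²¹ J)/(8.63 ×10⁻²¹ J)) = (3/2) × exp(0.4983) = 2.5.

2.5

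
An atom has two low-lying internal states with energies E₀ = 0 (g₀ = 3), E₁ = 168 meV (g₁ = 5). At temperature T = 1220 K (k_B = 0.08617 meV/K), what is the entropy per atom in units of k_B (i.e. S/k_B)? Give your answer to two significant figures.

k_BT = 0.08617 × 1220 K = 105.1 meV.
Eᵢ/kT = 0, 1.598.
Z = Σ gᵢe^(−Eᵢ/kT) = 3·e^(−0) + 5·e^(−1.598) = 3.000 + 1.012 = 4.012.
⟨E⟩ = Σ EᵢPᵢ = 42.38 meV.
S/k_B = ln Z + ⟨E⟩/kT = ln(4.012) + 42.38/105.1 = 1.389 + 0.4032 = 1.8.

1.8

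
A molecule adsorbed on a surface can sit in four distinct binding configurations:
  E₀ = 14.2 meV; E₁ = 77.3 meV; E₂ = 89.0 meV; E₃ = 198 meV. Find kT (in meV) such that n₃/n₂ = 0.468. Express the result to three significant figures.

144 meV

n₃/n₂ = exp[−(E₃−E₂)/kT] = 0.468.
⇒ (E₃−E₂)/kT = ln(1/0.468) = ln(2.1368) = 0.75931.
kT = 109.0 meV / 0.75931 = 144 meV.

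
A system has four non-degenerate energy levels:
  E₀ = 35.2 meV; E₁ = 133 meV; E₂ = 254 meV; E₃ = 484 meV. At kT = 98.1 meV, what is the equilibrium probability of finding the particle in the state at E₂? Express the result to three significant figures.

0.0723

Eᵢ/kT = 0.35882, 1.3558, 2.5892, 4.9337.
Z = Σ e^(−Eᵢ/kT) = e^(−0.35882) + e^(−1.3558) + e^(−2.5892) + e^(−4.9337) = 0.69850 + 0.25774 + 0.075080 + 0.0071998 = 1.0385.
P₂ = e^(−E₂/kT) / Z = 0.075080/1.0385 = 0.0723.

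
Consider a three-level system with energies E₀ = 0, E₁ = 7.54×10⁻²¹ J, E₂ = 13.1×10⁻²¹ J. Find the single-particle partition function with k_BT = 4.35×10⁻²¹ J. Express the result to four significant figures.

Eᵢ/kT = 0, 1.73333, 3.01149.
Z = Σ e^(−Eᵢ/kT) = e^(−0) + e^(−1.73333) + e^(−3.01149) = 1.00000 + 0.176695 + 0.0492183 = 1.22591.

Z = 1.226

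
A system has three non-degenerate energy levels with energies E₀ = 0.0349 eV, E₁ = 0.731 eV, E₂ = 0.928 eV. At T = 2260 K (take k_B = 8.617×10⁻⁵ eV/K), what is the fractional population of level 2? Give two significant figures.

0.0098

k_BT = 8.617×10⁻⁵ × 2260 K = 0.1947 eV.
Eᵢ/kT = 0.1793, 3.754, 4.766.
Z = Σ e^(−Eᵢ/kT) = e^(−0.1793) + e^(−3.754) + e^(−4.766) = 0.8359 + 0.02342 + 0.008514 = 0.8678.
P₂ = e^(−E₂/kT) / Z = 0.008514/0.8678 = 0.0098.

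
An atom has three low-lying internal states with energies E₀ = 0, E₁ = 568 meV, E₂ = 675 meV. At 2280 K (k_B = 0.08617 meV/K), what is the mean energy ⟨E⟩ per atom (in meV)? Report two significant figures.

k_BT = 0.08617 × 2280 K = 196.5 meV.
Eᵢ/kT = 0, 2.891, 3.435.
Z = Σ e^(−Eᵢ/kT) = e^(−0) + e^(−2.891) + e^(−3.435) = 1.000 + 0.05552 + 0.03223 = 1.088.
⟨E⟩ = Σ Eᵢ e^(−Eᵢ/kT) / Z = (0·1.000 + 568·0.05552 + 675·0.03223) / 1.088 = 49 meV.

49 meV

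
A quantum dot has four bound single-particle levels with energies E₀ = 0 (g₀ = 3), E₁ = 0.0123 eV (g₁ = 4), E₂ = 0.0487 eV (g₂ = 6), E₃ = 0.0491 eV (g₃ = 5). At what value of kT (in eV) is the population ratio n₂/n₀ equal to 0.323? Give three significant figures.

0.0267 eV

n₂/n₀ = (g₂/g₀) exp[−(E₂−E₀)/kT] = 0.323.
⇒ (E₂−E₀)/kT = ln((6/3)/0.323) = ln(6.1920) = 1.8233.
kT = 0.0487 eV / 1.8233 = 0.0267 eV.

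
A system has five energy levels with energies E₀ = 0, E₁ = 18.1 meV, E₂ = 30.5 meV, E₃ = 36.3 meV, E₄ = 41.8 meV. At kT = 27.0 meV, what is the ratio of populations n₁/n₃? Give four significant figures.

1.962

n₁/n₃ = exp[−(E₁−E₃)/kT] = exp(−(-18.2 meV)/(27.0 meV)) = exp(0.674074) = 1.962.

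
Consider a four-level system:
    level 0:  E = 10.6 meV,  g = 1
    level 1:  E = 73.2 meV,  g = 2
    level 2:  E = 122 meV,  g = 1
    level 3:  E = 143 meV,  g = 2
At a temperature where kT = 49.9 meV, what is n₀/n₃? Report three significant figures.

n₀/n₃ = (g₀/g₃) exp[−(E₀−E₃)/kT] = (1/2) × exp(−(-132.4 meV)/(49.9 meV)) = (1/2) × exp(2.6533) = 7.10.

7.10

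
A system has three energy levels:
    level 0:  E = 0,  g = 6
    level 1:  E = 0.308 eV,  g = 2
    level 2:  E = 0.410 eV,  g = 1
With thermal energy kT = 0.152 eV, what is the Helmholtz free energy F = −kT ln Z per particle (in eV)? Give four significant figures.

Eᵢ/kT = 0, 2.02632, 2.69737.
Z = Σ gᵢe^(−Eᵢ/kT) = 6·e^(−0) + 2·e^(−2.02632) + 1·e^(−2.69737) = 6.00000 + 0.263639 + 0.0673825 = 6.33102.
F = −kT ln Z = −0.152 × ln(6.33102) = −0.152 × 1.84546 = -0.2805 eV.

-0.2805 eV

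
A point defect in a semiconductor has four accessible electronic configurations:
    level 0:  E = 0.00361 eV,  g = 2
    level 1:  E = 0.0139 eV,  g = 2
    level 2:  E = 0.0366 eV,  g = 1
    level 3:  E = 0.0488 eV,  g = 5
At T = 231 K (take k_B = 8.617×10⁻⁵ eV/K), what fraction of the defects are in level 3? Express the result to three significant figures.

0.132

k_BT = 8.617×10⁻⁵ × 231 K = 0.019905 eV.
Eᵢ/kT = 0.18136, 0.69832, 1.8387, 2.4516.
Z = Σ gᵢe^(−Eᵢ/kT) = 2·e^(−0.18136) + 2·e^(−0.69832) + 1·e^(−1.8387) + 5·e^(−2.4516) = 1.6683 + 0.99484 + 0.15902 + 0.43078 = 3.2529.
P₃ = g₃ e^(−E₃/kT) / Z = 0.43078/3.2529 = 0.132.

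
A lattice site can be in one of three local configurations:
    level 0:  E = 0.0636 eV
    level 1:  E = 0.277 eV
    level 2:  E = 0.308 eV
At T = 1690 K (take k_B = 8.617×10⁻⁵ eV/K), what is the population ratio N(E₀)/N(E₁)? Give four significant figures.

k_BT = 8.617×10⁻⁵ × 1690 K = 0.145627 eV.
n₀/n₁ = exp[−(E₀−E₁)/kT] = exp(−(-0.2134 eV)/(0.145627 eV)) = exp(1.46539) = 4.329.

4.329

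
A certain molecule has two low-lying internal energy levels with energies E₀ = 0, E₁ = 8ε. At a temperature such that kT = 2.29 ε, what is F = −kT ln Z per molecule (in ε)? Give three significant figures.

-0.0686 ε

Eᵢ/kT = 0, 3.4934.
Z = Σ e^(−Eᵢ/kT) = e^(−0) + e^(−3.4934) = 1.0000 + 0.030397 = 1.0304.
F = −kT ln Z = −2.29 × ln(1.0304) = −2.29 × 0.029947 = -0.0686 ε.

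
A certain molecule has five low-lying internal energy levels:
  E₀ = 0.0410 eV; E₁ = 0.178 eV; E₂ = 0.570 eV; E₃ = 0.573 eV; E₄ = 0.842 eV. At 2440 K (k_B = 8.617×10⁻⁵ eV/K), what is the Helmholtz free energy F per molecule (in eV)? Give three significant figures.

-0.0710 eV

k_BT = 8.617×10⁻⁵ × 2440 K = 0.21025 eV.
Eᵢ/kT = 0.19501, 0.84661, 2.7111, 2.7253, 4.0048.
Z = Σ e^(−Eᵢ/kT) = e^(−0.19501) + e^(−0.84661) + e^(−2.7111) + e^(−2.7253) + e^(−4.0048) = 0.82283 + 0.42887 + 0.066464 + 0.065527 + 0.018228 = 1.4019.
F = −kT ln Z = −0.21025 × ln(1.4019) = −0.21025 × 0.33783 = -0.0710 eV.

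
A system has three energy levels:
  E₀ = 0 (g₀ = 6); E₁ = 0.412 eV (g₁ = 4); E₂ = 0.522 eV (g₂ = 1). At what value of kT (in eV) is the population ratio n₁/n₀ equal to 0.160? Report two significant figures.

0.29 eV

n₁/n₀ = (g₁/g₀) exp[−(E₁−E₀)/kT] = 0.160.
⇒ (E₁−E₀)/kT = ln((4/6)/0.160) = ln(4.167) = 1.427.
kT = 0.412 eV / 1.427 = 0.29 eV.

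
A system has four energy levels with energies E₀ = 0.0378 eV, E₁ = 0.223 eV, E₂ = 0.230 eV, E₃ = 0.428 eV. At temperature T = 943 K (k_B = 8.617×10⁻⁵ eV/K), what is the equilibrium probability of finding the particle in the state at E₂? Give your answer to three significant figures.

k_BT = 8.617×10⁻⁵ × 943 K = 0.081258 eV.
Eᵢ/kT = 0.46518, 2.7443, 2.8305, 5.2672.
Z = Σ e^(−Eᵢ/kT) = e^(−0.46518) + e^(−2.7443) + e^(−2.8305) + e^(−5.2672) = 0.62802 + 0.064293 + 0.058983 + 0.0051580 = 0.75645.
P₂ = e^(−E₂/kT) / Z = 0.058983/0.75645 = 0.0780.

0.0780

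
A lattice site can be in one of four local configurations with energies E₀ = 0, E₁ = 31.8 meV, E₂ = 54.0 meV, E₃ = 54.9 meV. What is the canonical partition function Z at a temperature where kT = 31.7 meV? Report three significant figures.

Eᵢ/kT = 0, 1.0032, 1.7035, 1.7319.
Z = Σ e^(−Eᵢ/kT) = e^(−0) + e^(−1.0032) + e^(−1.7035) + e^(−1.7319) = 1.0000 + 0.36670 + 0.18205 + 0.17695 = 1.7257.

Z = 1.73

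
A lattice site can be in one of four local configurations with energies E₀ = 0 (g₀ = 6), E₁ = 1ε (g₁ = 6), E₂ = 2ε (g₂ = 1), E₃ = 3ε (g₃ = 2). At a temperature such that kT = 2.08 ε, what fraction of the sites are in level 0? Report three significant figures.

0.568

Eᵢ/kT = 0, 0.48077, 0.96154, 1.4423.
Z = Σ gᵢe^(−Eᵢ/kT) = 6·e^(−0) + 6·e^(−0.48077) + 1·e^(−0.96154) + 2·e^(−1.4423) = 6.0000 + 3.7098 + 0.38230 + 0.47277 = 10.565.
P₀ = g₀ e^(−E₀/kT) / Z = 6.0000/10.565 = 0.568.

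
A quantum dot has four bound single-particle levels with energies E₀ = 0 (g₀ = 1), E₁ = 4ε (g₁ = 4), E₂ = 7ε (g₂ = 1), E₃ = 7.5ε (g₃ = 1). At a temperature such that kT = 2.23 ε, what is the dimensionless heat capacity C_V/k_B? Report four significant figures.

Eᵢ/kT = 0, 1.79372, 3.13901, 3.36323.
Z = Σ gᵢe^(−Eᵢ/kT) = 1·e^(−0) + 4·e^(−1.79372) + 1·e^(−3.13901) + 1·e^(−3.36323) = 1.00000 + 0.665361 + 0.0433257 + 0.0346232 = 1.74331.
⟨E⟩ = 1.84958 ε, ⟨E²⟩ = 8.44158 ε².
C_V/k_B = (⟨E²⟩ − ⟨E⟩²)/(kT)² = (8.44158 − 3.42095)/4.97290 = 1.010.

1.010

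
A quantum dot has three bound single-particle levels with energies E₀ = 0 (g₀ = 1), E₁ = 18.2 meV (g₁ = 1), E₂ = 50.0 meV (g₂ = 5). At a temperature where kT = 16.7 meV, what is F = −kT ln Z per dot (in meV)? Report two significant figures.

Eᵢ/kT = 0, 1.090, 2.994.
Z = Σ gᵢe^(−Eᵢ/kT) = 1·e^(−0) + 1·e^(−1.090) + 5·e^(−2.994) = 1.000 + 0.3362 + 0.2504 = 1.587.
F = −kT ln Z = −16.7 × ln(1.587) = −16.7 × 0.4618 = -7.7 meV.

-7.7 meV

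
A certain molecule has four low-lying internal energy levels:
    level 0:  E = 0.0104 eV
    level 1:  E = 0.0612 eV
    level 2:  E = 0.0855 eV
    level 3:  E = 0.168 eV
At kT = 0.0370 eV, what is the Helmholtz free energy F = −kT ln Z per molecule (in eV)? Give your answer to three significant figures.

Eᵢ/kT = 0.28108, 1.6541, 2.3108, 4.5405.
Z = Σ e^(−Eᵢ/kT) = e^(−0.28108) + e^(−1.6541) + e^(−2.3108) + e^(−4.5405) = 0.75497 + 0.19126 + 0.099182 + 0.010668 = 1.0561.
F = −kT ln Z = −0.0370 × ln(1.0561) = −0.0370 × 0.054583 = -0.00202 eV.

-0.00202 eV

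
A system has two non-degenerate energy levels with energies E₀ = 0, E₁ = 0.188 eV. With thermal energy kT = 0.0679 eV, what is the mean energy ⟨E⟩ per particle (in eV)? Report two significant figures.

Eᵢ/kT = 0, 2.769.
Z = Σ e^(−Eᵢ/kT) = e^(−0) + e^(−2.769) = 1.000 + 0.06272 = 1.063.
⟨E⟩ = Σ Eᵢ e^(−Eᵢ/kT) / Z = (0·1.000 + 0.188·0.06272) / 1.063 = 0.011 eV.

0.011 eV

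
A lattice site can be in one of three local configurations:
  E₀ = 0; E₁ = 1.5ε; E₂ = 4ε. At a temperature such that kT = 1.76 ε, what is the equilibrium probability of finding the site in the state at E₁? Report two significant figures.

Eᵢ/kT = 0, 0.8523, 2.273.
Z = Σ e^(−Eᵢ/kT) = e^(−0) + e^(−0.8523) + e^(−2.273) = 1.000 + 0.4264 + 0.1030 = 1.529.
P₁ = e^(−E₁/kT) / Z = 0.4264/1.529 = 0.28.

0.28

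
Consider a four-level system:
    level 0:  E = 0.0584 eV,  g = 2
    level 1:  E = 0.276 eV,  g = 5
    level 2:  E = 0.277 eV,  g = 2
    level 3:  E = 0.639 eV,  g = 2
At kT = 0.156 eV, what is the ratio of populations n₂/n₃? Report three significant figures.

10.2

n₂/n₃ = (g₂/g₃) exp[−(E₂−E₃)/kT] = (2/2) × exp(−(-0.362 eV)/(0.156 eV)) = (2/2) × exp(2.3205) = 10.2.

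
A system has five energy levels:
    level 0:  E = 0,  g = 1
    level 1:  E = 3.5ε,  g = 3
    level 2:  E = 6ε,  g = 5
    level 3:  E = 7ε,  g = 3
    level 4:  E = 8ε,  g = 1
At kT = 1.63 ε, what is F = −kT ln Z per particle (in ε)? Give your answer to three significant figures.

-0.688 ε

Eᵢ/kT = 0, 2.1472, 3.6810, 4.2945, 4.9080.
Z = Σ gᵢe^(−Eᵢ/kT) = 1·e^(−0) + 3·e^(−2.1472) + 5·e^(−3.6810) + 3·e^(−4.2945) + 1·e^(−4.9080) = 1.0000 + 0.35043 + 0.12599 + 0.040930 + 0.0073872 = 1.5247.
F = −kT ln Z = −1.63 × ln(1.5247) = −1.63 × 0.42180 = -0.688 ε.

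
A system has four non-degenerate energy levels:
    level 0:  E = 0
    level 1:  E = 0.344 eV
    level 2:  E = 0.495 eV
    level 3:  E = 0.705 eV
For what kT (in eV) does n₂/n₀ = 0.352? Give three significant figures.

0.474 eV

n₂/n₀ = exp[−(E₂−E₀)/kT] = 0.352.
⇒ (E₂−E₀)/kT = ln(1/0.352) = ln(2.8409) = 1.0441.
kT = 0.495 eV / 1.0441 = 0.474 eV.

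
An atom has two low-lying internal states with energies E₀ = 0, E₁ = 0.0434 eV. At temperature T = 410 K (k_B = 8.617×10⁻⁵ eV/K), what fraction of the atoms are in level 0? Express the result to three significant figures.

0.774

k_BT = 8.617×10⁻⁵ × 410 K = 0.035330 eV.
Eᵢ/kT = 0, 1.2284.
Z = Σ e^(−Eᵢ/kT) = e^(−0) + e^(−1.2284) = 1.0000 + 0.29276 = 1.2928.
P₀ = e^(−E₀/kT) / Z = 1.0000/1.2928 = 0.774.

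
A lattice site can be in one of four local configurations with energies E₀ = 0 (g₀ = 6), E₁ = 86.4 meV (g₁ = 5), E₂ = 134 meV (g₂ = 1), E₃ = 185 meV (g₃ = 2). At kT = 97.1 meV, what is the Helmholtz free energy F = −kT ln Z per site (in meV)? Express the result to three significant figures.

-209 meV

Eᵢ/kT = 0, 0.88980, 1.3800, 1.9053.
Z = Σ gᵢe^(−Eᵢ/kT) = 6·e^(−0) + 5·e^(−0.88980) + 1·e^(−1.3800) + 2·e^(−1.9053) = 6.0000 + 2.0537 + 0.25158 + 0.29756 = 8.6028.
F = −kT ln Z = −97.1 × ln(8.6028) = −97.1 × 2.1521 = -209 meV.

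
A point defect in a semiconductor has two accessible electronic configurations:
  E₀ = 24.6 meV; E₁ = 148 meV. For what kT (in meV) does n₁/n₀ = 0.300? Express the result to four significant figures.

n₁/n₀ = exp[−(E₁−E₀)/kT] = 0.300.
⇒ (E₁−E₀)/kT = ln(1/0.300) = ln(3.33333) = 1.20397.
kT = 123.4 meV / 1.20397 = 102.5 meV.

102.5 meV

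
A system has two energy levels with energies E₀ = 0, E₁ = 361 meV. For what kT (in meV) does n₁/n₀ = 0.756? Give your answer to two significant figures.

1300 meV

n₁/n₀ = exp[−(E₁−E₀)/kT] = 0.756.
⇒ (E₁−E₀)/kT = ln(1/0.756) = ln(1.323) = 0.2799.
kT = 361 meV / 0.2799 = 1300 meV.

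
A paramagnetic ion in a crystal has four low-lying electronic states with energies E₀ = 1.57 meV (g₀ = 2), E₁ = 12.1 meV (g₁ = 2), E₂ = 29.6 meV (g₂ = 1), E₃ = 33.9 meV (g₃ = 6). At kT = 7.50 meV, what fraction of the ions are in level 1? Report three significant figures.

Eᵢ/kT = 0.20933, 1.6133, 3.9467, 4.5200.
Z = Σ gᵢe^(−Eᵢ/kT) = 2·e^(−0.20933) + 2·e^(−1.6133) + 1·e^(−3.9467) + 6·e^(−4.5200) = 1.6223 + 0.39846 + 0.019318 + 0.065334 = 2.1054.
P₁ = g₁ e^(−E₁/kT) / Z = 0.39846/2.1054 = 0.189.

0.189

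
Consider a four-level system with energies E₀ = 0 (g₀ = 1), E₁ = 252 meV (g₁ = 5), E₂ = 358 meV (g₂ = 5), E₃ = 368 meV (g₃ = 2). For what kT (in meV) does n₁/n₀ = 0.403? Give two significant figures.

n₁/n₀ = (g₁/g₀) exp[−(E₁−E₀)/kT] = 0.403.
⇒ (E₁−E₀)/kT = ln((5/1)/0.403) = ln(12.41) = 2.519.
kT = 252 meV / 2.519 = 100 meV.

100 meV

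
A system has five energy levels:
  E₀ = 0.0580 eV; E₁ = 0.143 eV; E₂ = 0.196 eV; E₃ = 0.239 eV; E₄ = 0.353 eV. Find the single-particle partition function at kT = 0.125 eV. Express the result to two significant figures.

Z = 1.4

Eᵢ/kT = 0.4640, 1.144, 1.568, 1.912, 2.824.
Z = Σ e^(−Eᵢ/kT) = e^(−0.4640) + e^(−1.144) + e^(−1.568) + e^(−1.912) + e^(−2.824) = 0.6288 + 0.3185 + 0.2085 + 0.1478 + 0.05937 = 1.363.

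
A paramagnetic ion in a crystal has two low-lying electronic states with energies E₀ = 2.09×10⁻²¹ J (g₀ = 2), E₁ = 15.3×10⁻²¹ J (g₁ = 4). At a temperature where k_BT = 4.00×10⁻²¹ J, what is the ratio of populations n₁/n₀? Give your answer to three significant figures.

0.0736

n₁/n₀ = (g₁/g₀) exp[−(E₁−E₀)/kT] = (4/2) × exp(−(13.21 ×10⁻²¹ J)/(4.00 ×10⁻²¹ J)) = (4/2) × exp(-3.3025) = 0.0736.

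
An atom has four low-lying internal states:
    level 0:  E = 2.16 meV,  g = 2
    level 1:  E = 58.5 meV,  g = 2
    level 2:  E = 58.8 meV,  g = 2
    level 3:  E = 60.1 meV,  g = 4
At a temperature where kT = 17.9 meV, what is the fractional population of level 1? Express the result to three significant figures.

Eᵢ/kT = 0.12067, 3.2682, 3.2849, 3.3575.
Z = Σ gᵢe^(−Eᵢ/kT) = 2·e^(−0.12067) + 2·e^(−3.2682) + 2·e^(−3.2849) + 4·e^(−3.3575) = 1.7727 + 0.076150 + 0.074889 + 0.13929 = 2.0630.
P₁ = g₁ e^(−E₁/kT) / Z = 0.076150/2.0630 = 0.0369.

0.0369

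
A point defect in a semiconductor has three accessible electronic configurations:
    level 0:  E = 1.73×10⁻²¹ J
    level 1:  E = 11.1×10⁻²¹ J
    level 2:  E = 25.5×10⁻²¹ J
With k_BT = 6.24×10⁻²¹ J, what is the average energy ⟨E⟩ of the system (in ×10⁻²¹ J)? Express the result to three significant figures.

Eᵢ/kT = 0.27724, 1.7788, 4.0865.
Z = Σ e^(−Eᵢ/kT) = e^(−0.27724) + e^(−1.7788) + e^(−4.0865) = 0.75787 + 0.16884 + 0.016798 = 0.94351.
⟨E⟩ = Σ Eᵢ e^(−Eᵢ/kT) / Z = (1.73·0.75787 + 11.1·0.16884 + 25.5·0.016798) / 0.94351 = 3.83 ×10⁻²¹ J.

3.83 ×10⁻²¹ J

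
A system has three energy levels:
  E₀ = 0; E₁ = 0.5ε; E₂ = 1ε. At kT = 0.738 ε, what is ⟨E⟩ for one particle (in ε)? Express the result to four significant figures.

Eᵢ/kT = 0, 0.677507, 1.35501.
Z = Σ e^(−Eᵢ/kT) = e^(−0) + e^(−0.677507) + e^(−1.35501) = 1.00000 + 0.507882 + 0.257945 = 1.76583.
⟨E⟩ = Σ Eᵢ e^(−Eᵢ/kT) / Z = (0·1.00000 + 0.5·0.507882 + 1·0.257945) / 1.76583 = 0.2899 ε.

0.2899 ε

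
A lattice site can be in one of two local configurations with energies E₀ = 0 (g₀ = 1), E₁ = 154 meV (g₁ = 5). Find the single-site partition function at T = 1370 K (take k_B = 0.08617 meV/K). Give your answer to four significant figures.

Z = 2.357

k_BT = 0.08617 × 1370 K = 118.053 meV.
Eᵢ/kT = 0, 1.30450.
Z = Σ gᵢe^(−Eᵢ/kT) = 1·e^(−0) + 5·e^(−1.30450) = 1.00000 + 1.35654 = 2.35654.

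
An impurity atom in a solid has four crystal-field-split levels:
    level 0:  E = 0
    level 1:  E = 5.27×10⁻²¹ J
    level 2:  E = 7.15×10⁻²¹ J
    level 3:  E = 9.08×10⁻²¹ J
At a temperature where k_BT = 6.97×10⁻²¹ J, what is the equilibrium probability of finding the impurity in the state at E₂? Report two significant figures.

Eᵢ/kT = 0, 0.7561, 1.026, 1.303.
Z = Σ e^(−Eᵢ/kT) = e^(−0) + e^(−0.7561) + e^(−1.026) + e^(−1.303) = 1.000 + 0.4695 + 0.3584 + 0.2717 = 2.100.
P₂ = e^(−E₂/kT) / Z = 0.3584/2.100 = 0.17.

0.17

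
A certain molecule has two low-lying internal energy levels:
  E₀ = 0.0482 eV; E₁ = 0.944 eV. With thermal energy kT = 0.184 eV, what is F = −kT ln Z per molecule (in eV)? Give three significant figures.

0.0468 eV

Eᵢ/kT = 0.26196, 5.1304.
Z = Σ e^(−Eᵢ/kT) = e^(−0.26196) + e^(−5.1304) = 0.76954 + 0.0059142 = 0.77545.
F = −kT ln Z = −0.184 × ln(0.77545) = −0.184 × -0.25431 = 0.0468 eV.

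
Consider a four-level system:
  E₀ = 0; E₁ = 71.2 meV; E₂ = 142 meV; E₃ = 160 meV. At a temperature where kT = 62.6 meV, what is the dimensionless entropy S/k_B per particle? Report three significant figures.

0.938

Eᵢ/kT = 0, 1.1374, 2.2684, 2.5559.
Z = Σ e^(−Eᵢ/kT) = e^(−0) + e^(−1.1374) + e^(−2.2684) + e^(−2.5559) = 1.0000 + 0.32065 + 0.10348 + 0.077622 = 1.5018.
⟨E⟩ = Σ EᵢPᵢ = 33.256 meV.
S/k_B = ln Z + ⟨E⟩/kT = ln(1.5018) + 33.256/62.6 = 0.40666 + 0.53125 = 0.938.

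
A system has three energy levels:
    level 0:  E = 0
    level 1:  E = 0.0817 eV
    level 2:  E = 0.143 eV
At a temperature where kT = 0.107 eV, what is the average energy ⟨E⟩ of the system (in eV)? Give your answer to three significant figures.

0.0438 eV

Eᵢ/kT = 0, 0.76355, 1.3364.
Z = Σ e^(−Eᵢ/kT) = e^(−0) + e^(−0.76355) + e^(−1.3364) = 1.0000 + 0.46601 + 0.26279 = 1.7288.
⟨E⟩ = Σ Eᵢ e^(−Eᵢ/kT) / Z = (0·1.0000 + 0.0817·0.46601 + 0.143·0.26279) / 1.7288 = 0.0438 eV.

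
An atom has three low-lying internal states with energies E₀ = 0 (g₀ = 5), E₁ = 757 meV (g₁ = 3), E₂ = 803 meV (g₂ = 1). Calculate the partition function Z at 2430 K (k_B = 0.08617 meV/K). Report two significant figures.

k_BT = 0.08617 × 2430 K = 209.4 meV.
Eᵢ/kT = 0, 3.615, 3.835.
Z = Σ gᵢe^(−Eᵢ/kT) = 5·e^(−0) + 3·e^(−3.615) + 1·e^(−3.835) = 5.000 + 0.08075 + 0.02160 = 5.102.

Z = 5.1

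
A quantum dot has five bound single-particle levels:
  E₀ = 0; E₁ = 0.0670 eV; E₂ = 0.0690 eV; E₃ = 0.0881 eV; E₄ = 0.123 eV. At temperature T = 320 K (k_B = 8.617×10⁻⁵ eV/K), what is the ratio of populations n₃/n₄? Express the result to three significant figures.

3.55

k_BT = 8.617×10⁻⁵ × 320 K = 0.027574 eV.
n₃/n₄ = exp[−(E₃−E₄)/kT] = exp(−(-0.0349 eV)/(0.027574 eV)) = exp(1.2657) = 3.55.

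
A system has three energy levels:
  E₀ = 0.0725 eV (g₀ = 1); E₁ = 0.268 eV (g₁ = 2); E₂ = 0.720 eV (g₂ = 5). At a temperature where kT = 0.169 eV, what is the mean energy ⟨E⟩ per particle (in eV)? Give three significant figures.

Eᵢ/kT = 0.42899, 1.5858, 4.2604.
Z = Σ gᵢe^(−Eᵢ/kT) = 1·e^(−0.42899) + 2·e^(−1.5858) + 5·e^(−4.2604) = 0.65117 + 0.40957 + 0.070583 = 1.1313.
⟨E⟩ = Σ Eᵢ gᵢe^(−Eᵢ/kT) / Z = (0.0725·0.65117 + 0.268·0.40957 + 0.720·0.070583) / 1.1313 = 0.184 eV.

0.184 eV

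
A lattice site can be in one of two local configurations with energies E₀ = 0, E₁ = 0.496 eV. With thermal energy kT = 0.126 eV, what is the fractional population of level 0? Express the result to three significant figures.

Eᵢ/kT = 0, 3.9365.
Z = Σ e^(−Eᵢ/kT) = e^(−0) + e^(−3.9365) = 1.0000 + 0.019516 = 1.0195.
P₀ = e^(−E₀/kT) / Z = 1.0000/1.0195 = 0.981.

0.981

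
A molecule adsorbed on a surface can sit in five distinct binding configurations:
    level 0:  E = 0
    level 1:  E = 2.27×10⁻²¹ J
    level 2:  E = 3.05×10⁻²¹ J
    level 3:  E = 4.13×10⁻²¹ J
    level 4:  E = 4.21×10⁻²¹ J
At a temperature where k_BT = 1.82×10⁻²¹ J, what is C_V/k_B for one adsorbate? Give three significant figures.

Eᵢ/kT = 0, 1.2473, 1.6758, 2.2692, 2.3132.
Z = Σ e^(−Eᵢ/kT) = e^(−0) + e^(−1.2473) + e^(−1.6758) + e^(−2.2692) + e^(−2.3132) = 1.0000 + 0.28728 + 0.18716 + 0.10339 + 0.098944 = 1.6768.
⟨E⟩ = 1.2324, ⟨E²⟩ = 4.0187.
C_V/k_B = (⟨E²⟩ − ⟨E⟩²)/(kT)² = (4.0187 − 1.5188)/3.3124 = 0.755.

0.755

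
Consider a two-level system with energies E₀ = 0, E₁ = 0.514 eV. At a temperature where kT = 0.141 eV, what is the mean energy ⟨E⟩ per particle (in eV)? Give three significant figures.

Eᵢ/kT = 0, 3.6454.
Z = Σ e^(−Eᵢ/kT) = e^(−0) + e^(−3.6454) = 1.0000 + 0.026111 = 1.0261.
⟨E⟩ = Σ Eᵢ e^(−Eᵢ/kT) / Z = (0·1.0000 + 0.514·0.026111) / 1.0261 = 0.0131 eV.

0.0131 eV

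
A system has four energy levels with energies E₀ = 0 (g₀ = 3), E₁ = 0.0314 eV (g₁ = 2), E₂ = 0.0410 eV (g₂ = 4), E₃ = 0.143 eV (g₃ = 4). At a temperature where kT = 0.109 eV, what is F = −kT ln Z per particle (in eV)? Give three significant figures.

-0.231 eV

Eᵢ/kT = 0, 0.28807, 0.37615, 1.3119.
Z = Σ gᵢe^(−Eᵢ/kT) = 3·e^(−0) + 2·e^(−0.28807) + 4·e^(−0.37615) + 4·e^(−1.3119) = 3.0000 + 1.4994 + 2.7460 + 1.0772 = 8.3226.
F = −kT ln Z = −0.109 × ln(8.3226) = −0.109 × 2.1190 = -0.231 eV.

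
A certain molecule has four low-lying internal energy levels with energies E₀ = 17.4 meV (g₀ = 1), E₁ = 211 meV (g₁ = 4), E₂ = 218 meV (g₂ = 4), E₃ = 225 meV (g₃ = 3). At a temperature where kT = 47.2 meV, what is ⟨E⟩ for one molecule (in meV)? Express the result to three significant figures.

44.9 meV

Eᵢ/kT = 0.36864, 4.4703, 4.6186, 4.7669.
Z = Σ gᵢe^(−Eᵢ/kT) = 1·e^(−0.36864) + 4·e^(−4.4703) + 4·e^(−4.6186) + 3·e^(−4.7669) = 0.69167 + 0.045776 + 0.039466 + 0.025520 = 0.80243.
⟨E⟩ = Σ Eᵢ gᵢe^(−Eᵢ/kT) / Z = (17.4·0.69167 + 211·0.045776 + 218·0.039466 + 225·0.025520) / 0.80243 = 44.9 meV.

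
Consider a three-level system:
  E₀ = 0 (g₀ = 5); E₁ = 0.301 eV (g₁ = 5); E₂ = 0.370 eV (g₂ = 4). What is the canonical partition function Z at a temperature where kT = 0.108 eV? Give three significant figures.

Eᵢ/kT = 0, 2.7870, 3.4259.
Z = Σ gᵢe^(−Eᵢ/kT) = 5·e^(−0) + 5·e^(−2.7870) + 4·e^(−3.4259) = 5.0000 + 0.30803 + 0.13008 = 5.4381.

Z = 5.44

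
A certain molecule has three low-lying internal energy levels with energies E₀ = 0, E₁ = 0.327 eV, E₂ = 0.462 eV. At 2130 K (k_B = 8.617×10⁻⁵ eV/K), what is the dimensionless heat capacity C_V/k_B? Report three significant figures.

0.675

k_BT = 8.617×10⁻⁵ × 2130 K = 0.18354 eV.
Eᵢ/kT = 0, 1.7816, 2.5172.
Z = Σ e^(−Eᵢ/kT) = e^(−0) + e^(−1.7816) + e^(−2.5172) = 1.0000 + 0.16837 + 0.080685 = 1.2491.
⟨E⟩ = 0.073920 eV, ⟨E²⟩ = 0.028201 eV².
C_V/k_B = (⟨E²⟩ − ⟨E⟩²)/(kT)² = (0.028201 − 0.0054642)/0.033687 = 0.675.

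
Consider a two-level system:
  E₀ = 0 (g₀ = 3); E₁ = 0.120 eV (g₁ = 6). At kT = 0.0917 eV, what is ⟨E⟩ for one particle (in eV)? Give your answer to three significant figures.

0.0421 eV

Eᵢ/kT = 0, 1.3086.
Z = Σ gᵢe^(−Eᵢ/kT) = 3·e^(−0) + 6·e^(−1.3086) = 3.0000 + 1.6212 = 4.6212.
⟨E⟩ = Σ Eᵢ gᵢe^(−Eᵢ/kT) / Z = (0·3.0000 + 0.120·1.6212) / 4.6212 = 0.0421 eV.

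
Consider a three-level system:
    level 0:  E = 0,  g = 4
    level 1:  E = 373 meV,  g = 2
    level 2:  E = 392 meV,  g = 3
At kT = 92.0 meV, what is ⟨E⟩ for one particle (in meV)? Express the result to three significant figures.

Eᵢ/kT = 0, 4.0543, 4.2609.
Z = Σ gᵢe^(−Eᵢ/kT) = 4·e^(−0) + 2·e^(−4.0543) + 3·e^(−4.2609) = 4.0000 + 0.034695 + 0.042329 = 4.0770.
⟨E⟩ = Σ Eᵢ gᵢe^(−Eᵢ/kT) / Z = (0·4.0000 + 373·0.034695 + 392·0.042329) / 4.0770 = 7.24 meV.

7.24 meV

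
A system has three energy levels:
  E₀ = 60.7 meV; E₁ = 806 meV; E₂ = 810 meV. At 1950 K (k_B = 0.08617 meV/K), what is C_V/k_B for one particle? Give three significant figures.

k_BT = 0.08617 × 1950 K = 168.03 meV.
Eᵢ/kT = 0.36125, 4.7968, 4.8206.
Z = Σ e^(−Eᵢ/kT) = e^(−0.36125) + e^(−4.7968) + e^(−4.8206) = 0.69680 + 0.0082561 + 0.0080619 = 0.71312.
⟨E⟩ = 77.799 meV, ⟨E²⟩ = 18539 meV².
C_V/k_B = (⟨E²⟩ − ⟨E⟩²)/(kT)² = (18539 − 6052.7)/28234 = 0.442.

0.442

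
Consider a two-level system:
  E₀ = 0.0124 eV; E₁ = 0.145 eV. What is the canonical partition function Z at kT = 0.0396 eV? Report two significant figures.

Z = 0.76

Eᵢ/kT = 0.3131, 3.662.
Z = Σ e^(−Eᵢ/kT) = e^(−0.3131) + e^(−3.662) = 0.7312 + 0.02568 = 0.7569.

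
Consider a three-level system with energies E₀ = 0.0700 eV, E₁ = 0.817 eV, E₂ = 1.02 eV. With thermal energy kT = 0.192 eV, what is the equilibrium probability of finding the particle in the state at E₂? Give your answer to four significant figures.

0.006908

Eᵢ/kT = 0.364583, 4.25521, 5.31250.
Z = Σ e^(−Eᵢ/kT) = e^(−0.364583) + e^(−4.25521) + e^(−5.31250) = 0.694486 + 0.0141901 + 0.00492959 = 0.713606.
P₂ = e^(−E₂/kT) / Z = 0.00492959/0.713606 = 0.006908.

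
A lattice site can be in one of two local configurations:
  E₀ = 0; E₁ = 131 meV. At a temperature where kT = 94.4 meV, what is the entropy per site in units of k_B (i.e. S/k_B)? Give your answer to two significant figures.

Eᵢ/kT = 0, 1.388.
Z = Σ e^(−Eᵢ/kT) = e^(−0) + e^(−1.388) = 1.000 + 0.2496 = 1.250.
⟨E⟩ = Σ EᵢPᵢ = 26.16 meV.
S/k_B = ln Z + ⟨E⟩/kT = ln(1.250) + 26.16/94.4 = 0.2231 + 0.2771 = 0.50.

0.50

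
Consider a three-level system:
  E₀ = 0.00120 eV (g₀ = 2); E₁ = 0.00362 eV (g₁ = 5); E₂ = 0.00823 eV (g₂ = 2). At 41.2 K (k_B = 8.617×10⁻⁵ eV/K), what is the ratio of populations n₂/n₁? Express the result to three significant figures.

k_BT = 8.617×10⁻⁵ × 41.2 K = 0.0035502 eV.
n₂/n₁ = (g₂/g₁) exp[−(E₂−E₁)/kT] = (2/5) × exp(−(0.00461 eV)/(0.0035502 eV)) = (2/5) × exp(-1.2985) = 0.109.

0.109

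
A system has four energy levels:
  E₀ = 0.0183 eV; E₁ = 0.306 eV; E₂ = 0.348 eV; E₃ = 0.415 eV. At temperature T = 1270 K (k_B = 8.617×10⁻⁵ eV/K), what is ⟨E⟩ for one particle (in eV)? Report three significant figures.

0.0597 eV

k_BT = 8.617×10⁻⁵ × 1270 K = 0.10944 eV.
Eᵢ/kT = 0.16721, 2.7961, 3.1798, 3.7920.
Z = Σ e^(−Eᵢ/kT) = e^(−0.16721) + e^(−2.7961) + e^(−3.1798) + e^(−3.7920) = 0.84602 + 0.061048 + 0.041594 + 0.022550 = 0.97121.
⟨E⟩ = Σ Eᵢ e^(−Eᵢ/kT) / Z = (0.0183·0.84602 + 0.306·0.061048 + 0.348·0.041594 + 0.415·0.022550) / 0.97121 = 0.0597 eV.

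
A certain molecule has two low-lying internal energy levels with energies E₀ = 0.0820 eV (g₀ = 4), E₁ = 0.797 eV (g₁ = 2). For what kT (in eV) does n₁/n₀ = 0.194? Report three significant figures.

0.755 eV

n₁/n₀ = (g₁/g₀) exp[−(E₁−E₀)/kT] = 0.194.
⇒ (E₁−E₀)/kT = ln((2/4)/0.194) = ln(2.5773) = 0.94674.
kT = 0.7150 eV / 0.94674 = 0.755 eV.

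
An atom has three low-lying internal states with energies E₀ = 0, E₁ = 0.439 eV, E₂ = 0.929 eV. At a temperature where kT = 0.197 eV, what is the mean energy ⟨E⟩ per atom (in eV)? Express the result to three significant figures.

0.0498 eV

Eᵢ/kT = 0, 2.2284, 4.7157.
Z = Σ e^(−Eᵢ/kT) = e^(−0) + e^(−2.2284) + e^(−4.7157) = 1.0000 + 0.10770 + 0.0089536 = 1.1167.
⟨E⟩ = Σ Eᵢ e^(−Eᵢ/kT) / Z = (0·1.0000 + 0.439·0.10770 + 0.929·0.0089536) / 1.1167 = 0.0498 eV.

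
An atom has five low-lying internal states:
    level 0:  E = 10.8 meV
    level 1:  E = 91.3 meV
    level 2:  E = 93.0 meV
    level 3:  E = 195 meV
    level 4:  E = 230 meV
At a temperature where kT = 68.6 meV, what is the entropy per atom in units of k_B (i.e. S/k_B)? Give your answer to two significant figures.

1.1

Eᵢ/kT = 0.1574, 1.331, 1.356, 2.843, 3.353.
Z = Σ e^(−Eᵢ/kT) = e^(−0.1574) + e^(−1.331) + e^(−1.356) + e^(−2.843) + e^(−3.353) = 0.8544 + 0.2642 + 0.2577 + 0.05825 + 0.03498 = 1.470.
⟨E⟩ = Σ EᵢPᵢ = 52.19 meV.
S/k_B = ln Z + ⟨E⟩/kT = ln(1.470) + 52.19/68.6 = 0.3853 + 0.7608 = 1.1.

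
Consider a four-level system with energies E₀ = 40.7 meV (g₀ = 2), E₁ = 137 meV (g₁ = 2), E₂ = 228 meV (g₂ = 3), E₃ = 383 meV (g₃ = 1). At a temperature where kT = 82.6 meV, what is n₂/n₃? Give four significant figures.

n₂/n₃ = (g₂/g₃) exp[−(E₂−E₃)/kT] = (3/1) × exp(−(-155 meV)/(82.6 meV)) = (3/1) × exp(1.87651) = 19.59.

19.59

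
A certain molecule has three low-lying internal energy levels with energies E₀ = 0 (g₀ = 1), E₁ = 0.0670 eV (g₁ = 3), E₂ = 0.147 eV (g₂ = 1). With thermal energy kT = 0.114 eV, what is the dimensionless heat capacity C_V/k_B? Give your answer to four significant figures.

Eᵢ/kT = 0, 0.587719, 1.28947.
Z = Σ gᵢe^(−Eᵢ/kT) = 1·e^(−0) + 3·e^(−0.587719) + 1·e^(−1.28947) = 1.00000 + 1.66678 + 0.275417 = 2.94220.
⟨E⟩ = 0.0517166 eV, ⟨E²⟩ = 0.00456586 eV².
C_V/k_B = (⟨E²⟩ − ⟨E⟩²)/(kT)² = (0.00456586 − 0.00267461)/0.0129960 = 0.1455.

0.1455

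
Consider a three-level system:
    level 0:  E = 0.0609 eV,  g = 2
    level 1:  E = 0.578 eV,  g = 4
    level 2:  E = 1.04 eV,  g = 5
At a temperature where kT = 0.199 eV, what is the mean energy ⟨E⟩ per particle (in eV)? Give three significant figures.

0.142 eV

Eᵢ/kT = 0.30603, 2.9045, 5.2261.
Z = Σ gᵢe^(−Eᵢ/kT) = 2·e^(−0.30603) + 4·e^(−2.9045) + 5·e^(−5.2261) = 1.4727 + 0.21910 + 0.026872 = 1.7187.
⟨E⟩ = Σ Eᵢ gᵢe^(−Eᵢ/kT) / Z = (0.0609·1.4727 + 0.578·0.21910 + 1.04·0.026872) / 1.7187 = 0.142 eV.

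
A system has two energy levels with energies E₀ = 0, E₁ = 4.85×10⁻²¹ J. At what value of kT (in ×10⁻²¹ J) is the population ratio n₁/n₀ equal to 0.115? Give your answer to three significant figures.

n₁/n₀ = exp[−(E₁−E₀)/kT] = 0.115.
⇒ (E₁−E₀)/kT = ln(1/0.115) = ln(8.6957) = 2.1628.
kT = 4.85 ×10⁻²¹ J / 2.1628 = 2.24 ×10⁻²¹ J.

2.24 ×10⁻²¹ J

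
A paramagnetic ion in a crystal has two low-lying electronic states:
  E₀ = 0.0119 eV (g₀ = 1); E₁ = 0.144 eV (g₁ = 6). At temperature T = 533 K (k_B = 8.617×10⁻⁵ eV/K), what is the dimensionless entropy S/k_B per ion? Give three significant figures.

1.02

k_BT = 8.617×10⁻⁵ × 533 K = 0.045929 eV.
Eᵢ/kT = 0.25910, 3.1353.
Z = Σ gᵢe^(−Eᵢ/kT) = 1·e^(−0.25910) + 6·e^(−3.1353) = 0.77175 + 0.26092 = 1.0327.
⟨E⟩ = Σ EᵢPᵢ = 0.045276 eV.
S/k_B = ln Z + ⟨E⟩/kT = ln(1.0327) + 0.045276/0.045929 = 0.032177 + 0.98578 = 1.02.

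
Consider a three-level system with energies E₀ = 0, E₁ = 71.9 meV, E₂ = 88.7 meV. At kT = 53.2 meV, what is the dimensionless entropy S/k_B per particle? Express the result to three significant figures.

0.829

Eᵢ/kT = 0, 1.3515, 1.6673.
Z = Σ e^(−Eᵢ/kT) = e^(−0) + e^(−1.3515) + e^(−1.6673) = 1.0000 + 0.25885 + 0.18876 = 1.4476.
⟨E⟩ = Σ EᵢPᵢ = 24.423 meV.
S/k_B = ln Z + ⟨E⟩/kT = ln(1.4476) + 24.423/53.2 = 0.36991 + 0.45908 = 0.829.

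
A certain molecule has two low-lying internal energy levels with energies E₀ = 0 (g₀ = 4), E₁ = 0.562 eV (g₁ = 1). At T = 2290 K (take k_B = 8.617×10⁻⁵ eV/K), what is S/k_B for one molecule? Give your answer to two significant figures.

1.4

k_BT = 8.617×10⁻⁵ × 2290 K = 0.1973 eV.
Eᵢ/kT = 0, 2.848.
Z = Σ gᵢe^(−Eᵢ/kT) = 4·e^(−0) + 1·e^(−2.848) = 4.000 + 0.05796 = 4.058.
⟨E⟩ = Σ EᵢPᵢ = 0.008027 eV.
S/k_B = ln Z + ⟨E⟩/kT = ln(4.058) + 0.008027/0.1973 = 1.401 + 0.04068 = 1.4.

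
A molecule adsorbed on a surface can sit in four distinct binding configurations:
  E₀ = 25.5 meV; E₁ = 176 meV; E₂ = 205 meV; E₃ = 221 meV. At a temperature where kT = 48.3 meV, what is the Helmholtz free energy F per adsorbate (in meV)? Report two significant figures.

22 meV

Eᵢ/kT = 0.5280, 3.644, 4.244, 4.576.
Z = Σ e^(−Eᵢ/kT) = e^(−0.5280) + e^(−3.644) + e^(−4.244) + e^(−4.576) = 0.5898 + 0.02615 + 0.01435 + 0.01030 = 0.6406.
F = −kT ln Z = −48.3 × ln(0.6406) = −48.3 × -0.4454 = 22 meV.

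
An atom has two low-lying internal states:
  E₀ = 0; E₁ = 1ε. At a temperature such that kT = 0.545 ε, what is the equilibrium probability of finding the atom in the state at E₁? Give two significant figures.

Eᵢ/kT = 0, 1.835.
Z = Σ e^(−Eᵢ/kT) = e^(−0) + e^(−1.835) = 1.000 + 0.1596 = 1.160.
P₁ = e^(−E₁/kT) / Z = 0.1596/1.160 = 0.14.

0.14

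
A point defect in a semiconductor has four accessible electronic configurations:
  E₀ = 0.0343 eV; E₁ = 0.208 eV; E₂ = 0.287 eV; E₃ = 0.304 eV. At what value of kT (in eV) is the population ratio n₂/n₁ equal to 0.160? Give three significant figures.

n₂/n₁ = exp[−(E₂−E₁)/kT] = 0.160.
⇒ (E₂−E₁)/kT = ln(1/0.160) = ln(6.2500) = 1.8326.
kT = 0.079 eV / 1.8326 = 0.0431 eV.

0.0431 eV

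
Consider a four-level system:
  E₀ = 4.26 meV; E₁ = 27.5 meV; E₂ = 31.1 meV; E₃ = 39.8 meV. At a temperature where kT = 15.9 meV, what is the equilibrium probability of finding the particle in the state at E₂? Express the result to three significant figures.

0.121

Eᵢ/kT = 0.26792, 1.7296, 1.9560, 2.5031.
Z = Σ e^(−Eᵢ/kT) = e^(−0.26792) + e^(−1.7296) + e^(−1.9560) + e^(−2.5031) = 0.76497 + 0.17736 + 0.14142 + 0.081831 = 1.1656.
P₂ = e^(−E₂/kT) / Z = 0.14142/1.1656 = 0.121.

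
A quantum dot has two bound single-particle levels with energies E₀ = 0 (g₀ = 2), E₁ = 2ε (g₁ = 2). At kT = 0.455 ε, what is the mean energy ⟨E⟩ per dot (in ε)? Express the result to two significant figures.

Eᵢ/kT = 0, 4.396.
Z = Σ gᵢe^(−Eᵢ/kT) = 2·e^(−0) + 2·e^(−4.396) = 2.000 + 0.02465 = 2.025.
⟨E⟩ = Σ Eᵢ gᵢe^(−Eᵢ/kT) / Z = (0·2.000 + 2·0.02465) / 2.025 = 0.024 ε.

0.024 ε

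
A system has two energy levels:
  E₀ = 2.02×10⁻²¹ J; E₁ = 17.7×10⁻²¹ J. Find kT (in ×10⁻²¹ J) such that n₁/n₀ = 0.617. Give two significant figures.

32 ×10⁻²¹ J

n₁/n₀ = exp[−(E₁−E₀)/kT] = 0.617.
⇒ (E₁−E₀)/kT = ln(1/0.617) = ln(1.621) = 0.4830.
kT = 15.68 ×10⁻²¹ J / 0.4830 = 32 ×10⁻²¹ J.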